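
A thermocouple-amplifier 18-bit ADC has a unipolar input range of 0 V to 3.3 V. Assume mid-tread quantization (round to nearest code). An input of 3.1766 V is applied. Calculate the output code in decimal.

Full-scale span = 3.3 V; LSB = 3.3/2^18 = 12.59 µV.
Input sits at 252341.403 steps above V_low.
Round → code 252341.

code 252341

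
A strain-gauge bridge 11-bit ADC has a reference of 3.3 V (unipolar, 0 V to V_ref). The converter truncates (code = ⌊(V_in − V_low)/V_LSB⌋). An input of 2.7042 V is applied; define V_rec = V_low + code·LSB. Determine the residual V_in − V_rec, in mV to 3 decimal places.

0.391 mV

LSB = 3.3/2^11 = 1.611 mV.
(V_in − V_low)/LSB = (2.7042 − 0)/0.00161133 = 1678.2429 → code 1678 (floor).
Code 1678 maps back to 0 + 1678×0.00161133 V = 2.7038086 V.
V_in − V_rec = 0.000391406 V = 0.391 mV.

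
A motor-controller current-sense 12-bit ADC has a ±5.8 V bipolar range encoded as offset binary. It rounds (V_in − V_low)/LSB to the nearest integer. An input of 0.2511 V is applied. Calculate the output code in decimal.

code 2137

LSB = 11.6 V / 4096 = 2.832 mV.
Input sits at 2136.664 steps above V_low.
Round → code 2137.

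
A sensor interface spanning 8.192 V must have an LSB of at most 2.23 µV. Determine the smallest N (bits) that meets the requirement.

Number of steps required ≥ 8.192 V / 2.23 µV = 3673542.60.
Need 2^N ≥ 3673542.60; 2^21 = 2097152, 2^22 = 4194304.
Minimum N = 22.

22 bits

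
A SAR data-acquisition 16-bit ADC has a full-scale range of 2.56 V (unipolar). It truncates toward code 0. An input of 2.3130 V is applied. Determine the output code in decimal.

LSB = 2.56 V / 65536 = 39.06 µV.
Input sits at 59212.800 steps above V_low.
So the output code is 59212.

code 59212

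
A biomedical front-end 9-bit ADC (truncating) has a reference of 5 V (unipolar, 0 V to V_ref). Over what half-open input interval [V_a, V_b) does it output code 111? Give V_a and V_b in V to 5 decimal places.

[1.08398 V, 1.09375 V)

LSB = 5/2^9 = 9.766 mV.
V_a = V_low + 111·LSB = 1.08398 V; V_b = V_low + 112·LSB = 1.09375 V.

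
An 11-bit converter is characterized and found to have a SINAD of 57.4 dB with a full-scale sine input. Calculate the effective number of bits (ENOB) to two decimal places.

9.24 bits

ENOB = (SINAD − 1.76) / 6.02 = (57.4 − 1.76)/6.02 = 9.243.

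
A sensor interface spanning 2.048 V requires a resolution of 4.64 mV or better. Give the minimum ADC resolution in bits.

Number of steps required ≥ 2.048 V / 4.64 mV = 441.38.
Need 2^N ≥ 441.38; 2^8 = 256, 2^9 = 512.
Minimum N = 9.

9 bits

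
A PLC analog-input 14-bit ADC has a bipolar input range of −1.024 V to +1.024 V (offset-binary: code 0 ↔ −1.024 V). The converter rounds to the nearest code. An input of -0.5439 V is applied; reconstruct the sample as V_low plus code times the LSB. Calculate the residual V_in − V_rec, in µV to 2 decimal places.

-25.00 µV

LSB = 2.048/2^14 = 125.00 µV.
Scaled input = 3840.8000 LSBs, so code = 3841.
Reconstructed: -0.543875 V.
Error = -0.5439 − (−0.543875) = -2.5e-05 V = -25.00 µV.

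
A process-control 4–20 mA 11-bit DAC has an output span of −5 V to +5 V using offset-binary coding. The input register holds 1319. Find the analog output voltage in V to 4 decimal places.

1.4404 V

LSB = 10 V / 2^11 = 4.883 mV.
V_out = (−5) + 1319 × 0.00488281 V = 1.44043 V.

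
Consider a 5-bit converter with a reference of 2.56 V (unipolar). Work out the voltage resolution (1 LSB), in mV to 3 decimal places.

80.000 mV

Full-scale span = 2.56 V.
LSB = 2.56 / 2^5 = 2.56 / 32 = 0.08 V = 80.000 mV.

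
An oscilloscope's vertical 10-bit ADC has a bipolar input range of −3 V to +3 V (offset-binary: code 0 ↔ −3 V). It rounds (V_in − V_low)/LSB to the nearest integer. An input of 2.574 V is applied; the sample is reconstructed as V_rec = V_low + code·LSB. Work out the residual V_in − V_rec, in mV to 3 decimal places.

Step size: 6 V ÷ 2^10 = 5.859 mV.
(2.574 − (−3))/0.00585938 = 951.2960; round gives code 951.
V_rec = (−3) + 951·0.00585938 = 2.5722656 V.
V_in − V_rec = 0.00173438 V = 1.734 mV.

1.734 mV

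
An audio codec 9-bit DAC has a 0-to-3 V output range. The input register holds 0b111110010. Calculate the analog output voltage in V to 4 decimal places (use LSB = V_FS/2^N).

2.9180 V

LSB = 3 V / 2^9 = 5.859 mV.
Code 0b111110010 = 498 decimal.
V_out = 0 + 498 × 0.00585938 V = 2.91797 V.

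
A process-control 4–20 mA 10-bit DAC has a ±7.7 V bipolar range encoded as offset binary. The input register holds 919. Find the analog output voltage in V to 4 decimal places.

6.1209 V

LSB = 15.4 V / 2^10 = 15.039 mV.
V_out = (−7.7) + 919 × 0.0150391 V = 6.1209 V.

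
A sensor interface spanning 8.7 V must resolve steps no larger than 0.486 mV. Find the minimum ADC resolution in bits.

Number of steps required ≥ 8.7 V / 0.486 mV = 17901.23.
Need 2^N ≥ 17901.23; 2^14 = 16384, 2^15 = 32768.
Minimum N = 15.

15 bits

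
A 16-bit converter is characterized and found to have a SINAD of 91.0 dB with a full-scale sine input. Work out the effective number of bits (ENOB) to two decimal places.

14.82 bits

ENOB = (SINAD − 1.76) / 6.02 = (91.0 − 1.76)/6.02 = 14.824.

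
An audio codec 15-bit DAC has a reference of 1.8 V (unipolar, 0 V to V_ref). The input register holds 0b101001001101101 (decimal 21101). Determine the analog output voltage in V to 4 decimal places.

1.1591 V

LSB = 1.8 V / 2^15 = 54.93 µV.
Code 0b101001001101101 = 21101 decimal.
V_out = 0 + 21101 × 5.49316e-05 V = 1.15911 V.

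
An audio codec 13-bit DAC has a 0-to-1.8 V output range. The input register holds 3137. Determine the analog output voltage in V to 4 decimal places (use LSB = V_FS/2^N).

LSB = 1.8 V / 2^13 = 219.73 µV.
V_out = 0 + 3137 × 0.000219727 V = 0.689282 V.

0.6893 V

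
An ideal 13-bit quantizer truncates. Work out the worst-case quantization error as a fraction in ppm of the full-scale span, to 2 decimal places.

Truncating → worst-case error = 1 LSB = V_FS/2^13, so 1e+06/8192 = 122.07 ppm of full scale.

122.07 ppm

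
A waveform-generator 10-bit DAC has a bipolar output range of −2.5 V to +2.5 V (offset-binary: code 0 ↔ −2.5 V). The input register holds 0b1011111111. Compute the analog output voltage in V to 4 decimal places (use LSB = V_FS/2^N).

LSB = 5 V / 2^10 = 4.883 mV.
Code 0b1011111111 = 767 decimal.
V_out = (−2.5) + 767 × 0.00488281 V = 1.24512 V.

1.2451 V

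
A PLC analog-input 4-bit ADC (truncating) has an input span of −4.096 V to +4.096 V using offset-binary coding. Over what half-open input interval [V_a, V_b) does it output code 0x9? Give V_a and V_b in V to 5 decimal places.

[0.51200 V, 1.02400 V)

LSB = 8.192/2^4 = 0.5120 V.
Code 0x9 = 9 decimal.
V_a = V_low + 9·LSB = 0.512 V; V_b = V_low + 10·LSB = 1.024 V.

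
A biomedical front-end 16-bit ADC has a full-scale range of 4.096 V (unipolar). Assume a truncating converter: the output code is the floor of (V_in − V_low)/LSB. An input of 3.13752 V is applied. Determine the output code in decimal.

Full-scale span = 4.096 V; LSB = 4.096/2^16 = 62.50 µV.
(V_in − V_low)/LSB = (3.13752 − 0) / 6.25e-05 = 50200.320.
⌊·⌋(50200.320) = 50200.

code 50200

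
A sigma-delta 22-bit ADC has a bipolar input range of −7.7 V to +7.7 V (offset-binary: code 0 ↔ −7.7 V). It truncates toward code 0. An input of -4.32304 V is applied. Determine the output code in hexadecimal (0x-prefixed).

code 0xE08BC (decimal 919740)

Full-scale span = 15.4 V; LSB = 15.4/2^22 = 3.67 µV.
Input sits at 919740.054 steps above V_low.
So the output code is 919740.
In hexadecimal (0x-prefixed): 0xE08BC.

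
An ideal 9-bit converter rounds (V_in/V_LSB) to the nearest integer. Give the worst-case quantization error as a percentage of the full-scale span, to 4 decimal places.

0.0977 %

Rounding → worst-case error = ½ LSB = V_FS/2^10, so 100/1024 = 0.0976562 % of full scale.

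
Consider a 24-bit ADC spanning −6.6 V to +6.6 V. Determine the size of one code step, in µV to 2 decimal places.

0.79 µV

Full-scale span = 13.2 V.
LSB = 13.2 / 2^24 = 13.2 / 16777216 = 7.86781e-07 V = 0.79 µV.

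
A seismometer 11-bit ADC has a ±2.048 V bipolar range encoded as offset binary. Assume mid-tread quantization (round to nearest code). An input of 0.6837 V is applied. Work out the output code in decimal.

With 2048 levels over 4.096 V, one step is 2.000 mV.
(V_in − V_low)/LSB = (0.6837 − (−2.048)) / 0.002 = 1365.850.
round(1365.850) = 1366.

code 1366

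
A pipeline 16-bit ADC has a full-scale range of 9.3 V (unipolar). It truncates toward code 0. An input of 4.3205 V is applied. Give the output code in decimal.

code 30446

LSB = 9.3 V / 65536 = 141.91 µV.
Input sits at 30446.052 steps above V_low.
Floor → code 30446.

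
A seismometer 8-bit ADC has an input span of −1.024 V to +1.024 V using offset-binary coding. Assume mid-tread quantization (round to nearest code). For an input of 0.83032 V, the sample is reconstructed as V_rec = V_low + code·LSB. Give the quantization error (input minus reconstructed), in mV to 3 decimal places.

LSB = 2.048/2^8 = 8.000 mV.
Scaled input = 231.7900 LSBs, so code = 232.
V_rec = (−1.024) + 232·0.008 = 0.832 V.
V_in − V_rec = -0.00168 V = -1.680 mV.

-1.680 mV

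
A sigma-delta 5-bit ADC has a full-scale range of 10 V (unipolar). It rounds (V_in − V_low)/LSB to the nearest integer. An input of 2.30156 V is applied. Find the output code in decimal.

Full-scale span = 10 V; LSB = 10/2^5 = 312.500 mV.
Input sits at 7.365 steps above V_low.
Round → code 7.

code 7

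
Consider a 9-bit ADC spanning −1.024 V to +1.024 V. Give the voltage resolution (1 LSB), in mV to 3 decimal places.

4.000 mV

Full-scale span = 2.048 V.
LSB = 2.048 / 2^9 = 2.048 / 512 = 0.004 V = 4.000 mV.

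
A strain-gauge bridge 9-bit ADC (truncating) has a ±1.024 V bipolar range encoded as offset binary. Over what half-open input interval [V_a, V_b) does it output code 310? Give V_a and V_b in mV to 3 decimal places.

[216.000 mV, 220.000 mV)

LSB = 2.048/2^9 = 4.000 mV.
V_a = V_low + 310·LSB = 0.216 V; V_b = V_low + 311·LSB = 0.22 V.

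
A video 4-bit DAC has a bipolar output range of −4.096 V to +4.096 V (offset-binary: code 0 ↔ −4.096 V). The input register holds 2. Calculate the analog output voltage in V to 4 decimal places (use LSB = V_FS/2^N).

-3.0720 V

LSB = 8.192 V / 2^4 = 0.5120 V.
V_out = (−4.096) + 2 × 0.512 V = -3.072 V.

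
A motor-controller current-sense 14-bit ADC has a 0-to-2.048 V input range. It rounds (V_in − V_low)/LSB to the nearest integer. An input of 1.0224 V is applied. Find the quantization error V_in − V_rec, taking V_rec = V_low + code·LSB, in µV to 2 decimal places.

One LSB is 2.048 V / 16384 = 125.00 µV.
(V_in − V_low)/LSB = (1.0224 − 0)/0.000125 = 8179.2000 → code 8179 (round).
Reconstructed: 1.022375 V.
Difference: 2.5e-05 V → 25.00 µV.

25.00 µV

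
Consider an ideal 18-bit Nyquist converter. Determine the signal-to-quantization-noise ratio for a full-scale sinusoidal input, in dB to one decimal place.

110.1 dB

SNR ≈ 6.02·N + 1.76 dB = 6.02·18 + 1.76 = 110.12 dB.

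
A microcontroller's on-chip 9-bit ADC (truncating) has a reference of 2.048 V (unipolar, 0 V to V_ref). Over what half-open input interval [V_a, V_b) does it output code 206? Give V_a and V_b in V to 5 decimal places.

[0.82400 V, 0.82800 V)

LSB = 2.048/2^9 = 4.000 mV.
V_a = V_low + 206·LSB = 0.824 V; V_b = V_low + 207·LSB = 0.828 V.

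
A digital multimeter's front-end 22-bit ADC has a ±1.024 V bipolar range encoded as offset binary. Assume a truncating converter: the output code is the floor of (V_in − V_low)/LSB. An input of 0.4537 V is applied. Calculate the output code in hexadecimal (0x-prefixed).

LSB = 2.048 V / 4194304 = 0.49 µV.
(0.4537 − (−1.024)) / 4.88281e-07 = 3026329.600 LSBs.
⌊·⌋(3026329.600) = 3026329.
In hexadecimal (0x-prefixed): 0x2E2D99.

code 0x2E2D99 (decimal 3026329)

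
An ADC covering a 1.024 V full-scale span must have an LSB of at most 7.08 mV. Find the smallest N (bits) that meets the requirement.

8 bits

Number of steps required ≥ 1.024 V / 7.08 mV = 144.63.
Need 2^N ≥ 144.63; 2^7 = 128, 2^8 = 256.
Minimum N = 8.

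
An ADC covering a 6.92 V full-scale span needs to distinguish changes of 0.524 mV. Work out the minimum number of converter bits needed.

Number of steps required ≥ 6.92 V / 0.524 mV = 13206.11.
Need 2^N ≥ 13206.11; 2^13 = 8192, 2^14 = 16384.
Minimum N = 14.

14 bits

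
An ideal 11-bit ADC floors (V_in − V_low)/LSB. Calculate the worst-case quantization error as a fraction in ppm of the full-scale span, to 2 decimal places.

488.28 ppm

Truncating → worst-case error = 1 LSB = V_FS/2^11, so 1e+06/2048 = 488.281 ppm of full scale.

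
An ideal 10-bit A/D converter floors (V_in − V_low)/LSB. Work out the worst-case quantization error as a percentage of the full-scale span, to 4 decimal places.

0.0977 %

Truncating → worst-case error = 1 LSB = V_FS/2^10, so 100/1024 = 0.0976562 % of full scale.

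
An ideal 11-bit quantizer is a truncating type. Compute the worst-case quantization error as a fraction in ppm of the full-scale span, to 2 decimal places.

488.28 ppm

Truncating → worst-case error = 1 LSB = V_FS/2^11, so 1e+06/2048 = 488.281 ppm of full scale.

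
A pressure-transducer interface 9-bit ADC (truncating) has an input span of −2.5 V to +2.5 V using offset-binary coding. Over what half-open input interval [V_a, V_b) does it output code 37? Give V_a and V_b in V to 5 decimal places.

[-2.13867 V, -2.12891 V)

LSB = 5/2^9 = 9.766 mV.
V_a = V_low + 37·LSB = -2.13867 V; V_b = V_low + 38·LSB = -2.12891 V.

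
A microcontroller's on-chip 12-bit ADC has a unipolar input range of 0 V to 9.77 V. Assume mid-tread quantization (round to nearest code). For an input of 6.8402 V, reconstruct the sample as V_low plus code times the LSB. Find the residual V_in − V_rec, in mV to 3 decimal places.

-0.708 mV

One LSB is 9.77 V / 4096 = 2.385 mV.
Scaled input = 2867.7031 LSBs, so code = 2868.
Code 2868 maps back to 0 + 2868×0.00238525 V = 6.8409082 V.
Difference: -0.000708203 V → -0.708 mV.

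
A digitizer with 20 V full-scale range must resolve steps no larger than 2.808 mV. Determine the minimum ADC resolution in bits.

Number of steps required ≥ 20 V / 2.808 mV = 7122.51.
Need 2^N ≥ 7122.51; 2^12 = 4096, 2^13 = 8192.
Minimum N = 13.

13 bits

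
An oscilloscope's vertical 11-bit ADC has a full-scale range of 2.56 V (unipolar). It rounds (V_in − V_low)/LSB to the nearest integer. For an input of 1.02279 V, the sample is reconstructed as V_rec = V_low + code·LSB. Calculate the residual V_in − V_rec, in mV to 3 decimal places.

One LSB is 2.56 V / 2048 = 1.250 mV.
(1.02279 − 0)/0.00125 = 818.2320; round gives code 818.
V_rec = 0 + 818·0.00125 = 1.0225 V.
Difference: 0.00029 V → 0.290 mV.

0.290 mV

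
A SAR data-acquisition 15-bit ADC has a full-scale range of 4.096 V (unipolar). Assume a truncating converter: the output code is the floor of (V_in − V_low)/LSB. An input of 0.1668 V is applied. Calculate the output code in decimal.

code 1334

LSB = 4.096 V / 32768 = 125.00 µV.
(0.1668 − 0) / 0.000125 = 1334.400 LSBs.
So the output code is 1334.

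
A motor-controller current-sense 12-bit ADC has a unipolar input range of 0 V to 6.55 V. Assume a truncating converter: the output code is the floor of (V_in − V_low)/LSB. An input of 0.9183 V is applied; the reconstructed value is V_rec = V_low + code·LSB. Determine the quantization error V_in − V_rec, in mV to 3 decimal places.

0.404 mV

LSB = 6.55/2^12 = 1.599 mV.
(0.9183 − 0)/0.00159912 = 574.2529; ⌊·⌋ gives code 574.
Code 574 maps back to 0 + 574×0.00159912 V = 0.91789551 V.
V_in − V_rec = 0.000404492 V = 0.404 mV.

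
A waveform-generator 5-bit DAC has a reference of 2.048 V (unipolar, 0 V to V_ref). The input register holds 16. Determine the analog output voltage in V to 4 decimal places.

LSB = 2.048 V / 2^5 = 64.000 mV.
V_out = 0 + 16 × 0.064 V = 1.024 V.

1.0240 V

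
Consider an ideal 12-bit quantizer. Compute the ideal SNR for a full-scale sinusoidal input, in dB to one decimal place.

SNR ≈ 6.02·N + 1.76 dB = 6.02·12 + 1.76 = 74.00 dB.

74.0 dB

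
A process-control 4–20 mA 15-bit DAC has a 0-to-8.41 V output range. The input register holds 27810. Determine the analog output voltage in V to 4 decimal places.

LSB = 8.41 V / 2^15 = 256.65 µV.
V_out = 0 + 27810 × 0.000256653 V = 7.13752 V.

7.1375 V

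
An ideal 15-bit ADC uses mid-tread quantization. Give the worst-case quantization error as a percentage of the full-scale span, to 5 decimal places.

0.00153 %

Rounding → worst-case error = ½ LSB = V_FS/2^16, so 100/65536 = 0.00152588 % of full scale.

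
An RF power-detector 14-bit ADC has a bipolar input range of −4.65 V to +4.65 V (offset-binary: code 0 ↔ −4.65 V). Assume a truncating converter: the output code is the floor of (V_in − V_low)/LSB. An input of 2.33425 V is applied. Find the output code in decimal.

Full-scale span = 9.3 V; LSB = 9.3/2^14 = 0.568 mV.
(2.33425 − (−4.65)) / 0.000567627 = 12304.296 LSBs.
So the output code is 12304.

code 12304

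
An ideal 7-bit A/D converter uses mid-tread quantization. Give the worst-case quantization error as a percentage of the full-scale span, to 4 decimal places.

Rounding → worst-case error = ½ LSB = V_FS/2^8, so 100/256 = 0.390625 % of full scale.

0.3906 %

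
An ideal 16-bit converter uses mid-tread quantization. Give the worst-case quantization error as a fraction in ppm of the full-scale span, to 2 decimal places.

7.63 ppm

Rounding → worst-case error = ½ LSB = V_FS/2^17, so 1e+06/131072 = 7.62939 ppm of full scale.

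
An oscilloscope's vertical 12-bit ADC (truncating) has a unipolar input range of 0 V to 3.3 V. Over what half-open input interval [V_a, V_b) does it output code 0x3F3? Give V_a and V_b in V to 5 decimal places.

[0.81453 V, 0.81533 V)

LSB = 3.3/2^12 = 0.806 mV.
Code 0x3F3 = 1011 decimal.
V_a = V_low + 1011·LSB = 0.814526 V; V_b = V_low + 1012·LSB = 0.815332 V.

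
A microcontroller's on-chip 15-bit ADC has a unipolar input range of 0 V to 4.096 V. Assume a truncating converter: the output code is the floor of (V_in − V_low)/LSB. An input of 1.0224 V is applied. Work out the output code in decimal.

With 32768 levels over 4.096 V, one step is 125.00 µV.
(1.0224 − 0) / 0.000125 = 8179.200 LSBs.
So the output code is 8179.

code 8179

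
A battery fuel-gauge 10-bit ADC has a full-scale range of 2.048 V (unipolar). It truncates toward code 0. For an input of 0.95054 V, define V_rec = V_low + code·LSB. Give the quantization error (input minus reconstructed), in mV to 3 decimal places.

0.540 mV

Step size: 2.048 V ÷ 2^10 = 2.000 mV.
(0.95054 − 0)/0.002 = 475.2700; ⌊·⌋ gives code 475.
V_rec = 0 + 475·0.002 = 0.95 V.
Error = 0.95054 − 0.95 = 0.00054 V = 0.540 mV.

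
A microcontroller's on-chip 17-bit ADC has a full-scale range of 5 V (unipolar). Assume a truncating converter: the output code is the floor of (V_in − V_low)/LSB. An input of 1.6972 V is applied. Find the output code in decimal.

code 44491

LSB = 5 V / 131072 = 38.15 µV.
(V_in − V_low)/LSB = (1.6972 − 0) / 3.8147e-05 = 44491.080.
⌊·⌋(44491.080) = 44491.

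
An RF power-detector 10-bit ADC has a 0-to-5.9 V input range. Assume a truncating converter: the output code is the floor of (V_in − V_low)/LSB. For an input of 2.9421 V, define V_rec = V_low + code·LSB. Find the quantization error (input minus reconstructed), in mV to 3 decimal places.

3.623 mV

One LSB is 5.9 V / 1024 = 5.762 mV.
Scaled input = 510.6289 LSBs, so code = 510.
V_rec = 0 + 510·0.00576172 = 2.9384766 V.
Difference: 0.00362344 V → 3.623 mV.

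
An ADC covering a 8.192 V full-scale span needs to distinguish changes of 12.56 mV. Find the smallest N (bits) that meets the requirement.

Number of steps required ≥ 8.192 V / 12.56 mV = 652.23.
Need 2^N ≥ 652.23; 2^9 = 512, 2^10 = 1024.
Minimum N = 10.

10 bits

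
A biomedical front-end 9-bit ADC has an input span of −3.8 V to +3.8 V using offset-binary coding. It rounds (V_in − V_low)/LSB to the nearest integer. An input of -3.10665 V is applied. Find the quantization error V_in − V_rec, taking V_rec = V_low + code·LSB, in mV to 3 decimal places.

Step size: 7.6 V ÷ 2^9 = 14.844 mV.
Scaled input = 46.7099 LSBs, so code = 47.
Code 47 maps back to (−3.8) + 47×0.0148437 V = -3.1023438 V.
Difference: -0.00430625 V → -4.306 mV.

-4.306 mV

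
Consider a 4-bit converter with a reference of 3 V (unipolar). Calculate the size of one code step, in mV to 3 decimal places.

Full-scale span = 3 V.
LSB = 3 / 2^4 = 3 / 16 = 0.1875 V = 187.500 mV.

187.500 mV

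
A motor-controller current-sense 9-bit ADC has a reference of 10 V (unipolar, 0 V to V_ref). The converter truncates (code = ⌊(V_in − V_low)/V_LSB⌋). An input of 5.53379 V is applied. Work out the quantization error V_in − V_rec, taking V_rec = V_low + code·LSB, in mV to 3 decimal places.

LSB = 10/2^9 = 19.531 mV.
(5.53379 − 0)/0.0195312 = 283.3300; ⌊·⌋ gives code 283.
Code 283 maps back to 0 + 283×0.0195312 V = 5.5273438 V.
V_in − V_rec = 0.00644625 V = 6.446 mV.

6.446 mV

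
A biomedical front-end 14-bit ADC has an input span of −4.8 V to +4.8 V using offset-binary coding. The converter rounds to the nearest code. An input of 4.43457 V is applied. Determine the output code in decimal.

code 15760

LSB = 9.6 V / 16384 = 0.586 mV.
(4.43457 − (−4.8)) / 0.000585937 = 15760.333 LSBs.
round(15760.333) = 15760.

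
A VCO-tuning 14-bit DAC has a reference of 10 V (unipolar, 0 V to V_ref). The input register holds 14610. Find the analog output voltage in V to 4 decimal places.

8.9172 V

LSB = 10 V / 2^14 = 0.610 mV.
V_out = 0 + 14610 × 0.000610352 V = 8.91724 V.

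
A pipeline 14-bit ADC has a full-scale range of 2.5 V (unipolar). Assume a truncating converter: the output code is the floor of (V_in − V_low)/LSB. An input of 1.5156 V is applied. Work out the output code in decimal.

code 9932

Full-scale span = 2.5 V; LSB = 2.5/2^14 = 152.59 µV.
(V_in − V_low)/LSB = (1.5156 − 0) / 0.000152588 = 9932.636.
Floor → code 9932.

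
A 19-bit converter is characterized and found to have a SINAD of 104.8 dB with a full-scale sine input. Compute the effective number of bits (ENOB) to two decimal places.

17.12 bits

ENOB = (SINAD − 1.76) / 6.02 = (104.8 − 1.76)/6.02 = 17.116.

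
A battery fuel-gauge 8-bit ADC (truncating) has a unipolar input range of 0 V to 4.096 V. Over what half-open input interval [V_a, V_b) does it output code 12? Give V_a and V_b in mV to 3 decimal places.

[192.000 mV, 208.000 mV)

LSB = 4.096/2^8 = 16.000 mV.
V_a = V_low + 12·LSB = 0.192 V; V_b = V_low + 13·LSB = 0.208 V.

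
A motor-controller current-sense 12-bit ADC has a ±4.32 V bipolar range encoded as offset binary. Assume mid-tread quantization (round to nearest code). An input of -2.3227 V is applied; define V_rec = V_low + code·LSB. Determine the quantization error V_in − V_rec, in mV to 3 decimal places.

One LSB is 8.64 V / 4096 = 2.109 mV.
Scaled input = 946.8681 LSBs, so code = 947.
Reconstructed: -2.3224219 V.
Difference: -0.000278125 V → -0.278 mV.

-0.278 mV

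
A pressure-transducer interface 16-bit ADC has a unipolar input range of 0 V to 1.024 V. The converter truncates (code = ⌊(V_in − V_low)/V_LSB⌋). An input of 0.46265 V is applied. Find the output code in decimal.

Full-scale span = 1.024 V; LSB = 1.024/2^16 = 15.62 µV.
(0.46265 − 0) / 1.5625e-05 = 29609.600 LSBs.
⌊·⌋(29609.600) = 29609.

code 29609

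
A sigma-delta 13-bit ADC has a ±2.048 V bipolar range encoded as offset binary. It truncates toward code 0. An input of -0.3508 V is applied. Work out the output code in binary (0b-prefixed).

LSB = 4.096 V / 8192 = 0.500 mV.
(-0.3508 − (−2.048)) / 0.0005 = 3394.400 LSBs.
Floor → code 3394.
In binary (0b-prefixed): 0b110101000010.

code 0b110101000010 (decimal 3394)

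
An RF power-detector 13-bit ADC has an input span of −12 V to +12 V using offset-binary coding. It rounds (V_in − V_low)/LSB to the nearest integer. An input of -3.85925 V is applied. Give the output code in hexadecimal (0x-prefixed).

code 0xADB (decimal 2779)

With 8192 levels over 24 V, one step is 2.930 mV.
(-3.85925 − (−12)) / 0.00292969 = 2778.709 LSBs.
Round → code 2779.
In hexadecimal (0x-prefixed): 0xADB.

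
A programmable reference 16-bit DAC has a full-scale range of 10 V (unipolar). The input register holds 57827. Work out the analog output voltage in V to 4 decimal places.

LSB = 10 V / 2^16 = 152.59 µV.
V_out = 0 + 57827 × 0.000152588 V = 8.8237 V.

8.8237 V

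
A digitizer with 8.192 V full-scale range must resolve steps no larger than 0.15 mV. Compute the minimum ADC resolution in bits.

Number of steps required ≥ 8.192 V / 0.15 mV = 54613.33.
Need 2^N ≥ 54613.33; 2^15 = 32768, 2^16 = 65536.
Minimum N = 16.

16 bits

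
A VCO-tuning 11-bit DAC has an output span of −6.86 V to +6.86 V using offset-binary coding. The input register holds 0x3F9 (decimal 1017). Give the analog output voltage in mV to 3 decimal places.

-46.895 mV

LSB = 13.72 V / 2^11 = 6.699 mV.
Code 0x3F9 = 1017 decimal.
V_out = (−6.86) + 1017 × 0.00669922 V = -0.0468945 V.
= -46.895 mV.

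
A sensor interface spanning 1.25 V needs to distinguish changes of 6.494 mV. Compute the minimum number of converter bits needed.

8 bits

Number of steps required ≥ 1.25 V / 6.494 mV = 192.49.
Need 2^N ≥ 192.49; 2^7 = 128, 2^8 = 256.
Minimum N = 8.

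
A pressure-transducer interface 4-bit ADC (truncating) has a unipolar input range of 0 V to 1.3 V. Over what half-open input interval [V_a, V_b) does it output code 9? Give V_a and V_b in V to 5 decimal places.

LSB = 1.3/2^4 = 81.250 mV.
V_a = V_low + 9·LSB = 0.73125 V; V_b = V_low + 10·LSB = 0.8125 V.

[0.73125 V, 0.81250 V)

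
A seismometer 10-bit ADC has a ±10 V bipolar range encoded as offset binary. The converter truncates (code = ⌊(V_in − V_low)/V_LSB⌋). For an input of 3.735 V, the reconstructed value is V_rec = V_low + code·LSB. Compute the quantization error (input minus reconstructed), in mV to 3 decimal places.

4.531 mV

Step size: 20 V ÷ 2^10 = 19.531 mV.
(3.735 − (−10))/0.0195312 = 703.2320; ⌊·⌋ gives code 703.
V_rec = (−10) + 703·0.0195312 = 3.7304688 V.
Difference: 0.00453125 V → 4.531 mV.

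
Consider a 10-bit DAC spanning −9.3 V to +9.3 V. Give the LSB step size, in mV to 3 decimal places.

18.164 mV

Full-scale span = 18.6 V.
LSB = 18.6 / 2^10 = 18.6 / 1024 = 0.0181641 V = 18.164 mV.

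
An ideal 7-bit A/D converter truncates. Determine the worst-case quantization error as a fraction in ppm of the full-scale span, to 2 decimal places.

Truncating → worst-case error = 1 LSB = V_FS/2^7, so 1e+06/128 = 7812.5 ppm of full scale.

7812.50 ppm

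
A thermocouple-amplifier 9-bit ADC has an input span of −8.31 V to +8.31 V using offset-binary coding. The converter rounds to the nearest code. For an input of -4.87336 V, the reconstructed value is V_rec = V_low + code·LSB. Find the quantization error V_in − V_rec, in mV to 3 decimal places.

One LSB is 16.62 V / 512 = 32.461 mV.
(-4.87336 − (−8.31))/0.0324609 = 105.8700; round gives code 106.
V_rec = (−8.31) + 106·0.0324609 = -4.8691406 V.
Error = -4.87336 − (−4.8691406) = -0.00421938 V = -4.219 mV.

-4.219 mV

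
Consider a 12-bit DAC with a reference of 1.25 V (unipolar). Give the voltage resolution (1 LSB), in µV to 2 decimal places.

305.18 µV

Full-scale span = 1.25 V.
LSB = 1.25 / 2^12 = 1.25 / 4096 = 0.000305176 V = 305.18 µV.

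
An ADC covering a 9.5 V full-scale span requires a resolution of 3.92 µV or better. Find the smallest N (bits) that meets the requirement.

22 bits

Number of steps required ≥ 9.5 V / 3.92 µV = 2423469.39.
Need 2^N ≥ 2423469.39; 2^21 = 2097152, 2^22 = 4194304.
Minimum N = 22.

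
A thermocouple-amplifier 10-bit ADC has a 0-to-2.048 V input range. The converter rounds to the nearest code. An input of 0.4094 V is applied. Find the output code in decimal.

Full-scale span = 2.048 V; LSB = 2.048/2^10 = 2.000 mV.
Input sits at 204.700 steps above V_low.
So the output code is 205.

code 205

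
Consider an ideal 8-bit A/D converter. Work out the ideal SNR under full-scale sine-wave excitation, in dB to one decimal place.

49.9 dB

SNR ≈ 6.02·N + 1.76 dB = 6.02·8 + 1.76 = 49.92 dB.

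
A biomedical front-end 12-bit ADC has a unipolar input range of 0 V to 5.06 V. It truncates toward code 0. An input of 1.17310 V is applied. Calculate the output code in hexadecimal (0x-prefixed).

code 0x3B5 (decimal 949)

LSB = 5.06 V / 4096 = 1.235 mV.
(1.17310 − 0) / 0.00123535 = 949.608 LSBs.
Floor → code 949.
In hexadecimal (0x-prefixed): 0x3B5.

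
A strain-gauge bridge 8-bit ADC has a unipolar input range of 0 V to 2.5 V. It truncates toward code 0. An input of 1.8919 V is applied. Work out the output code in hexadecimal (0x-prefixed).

With 256 levels over 2.5 V, one step is 9.766 mV.
(V_in − V_low)/LSB = (1.8919 − 0) / 0.00976562 = 193.731.
So the output code is 193.
In hexadecimal (0x-prefixed): 0xC1.

code 0xC1 (decimal 193)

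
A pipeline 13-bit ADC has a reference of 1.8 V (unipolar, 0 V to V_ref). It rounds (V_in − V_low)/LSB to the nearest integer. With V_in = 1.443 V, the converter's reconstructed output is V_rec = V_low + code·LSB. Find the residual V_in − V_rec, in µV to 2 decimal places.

One LSB is 1.8 V / 8192 = 219.73 µV.
(1.443 − 0)/0.000219727 = 6567.2533; round gives code 6567.
Reconstructed: 1.4429443 V.
Error = 1.443 − 1.4429443 = 5.56641e-05 V = 55.66 µV.

55.66 µV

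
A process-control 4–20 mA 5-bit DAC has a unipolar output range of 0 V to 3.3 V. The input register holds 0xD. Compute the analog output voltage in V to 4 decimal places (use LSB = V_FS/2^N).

1.3406 V

LSB = 3.3 V / 2^5 = 103.125 mV.
Code 0xD = 13 decimal.
V_out = 0 + 13 × 0.103125 V = 1.34062 V.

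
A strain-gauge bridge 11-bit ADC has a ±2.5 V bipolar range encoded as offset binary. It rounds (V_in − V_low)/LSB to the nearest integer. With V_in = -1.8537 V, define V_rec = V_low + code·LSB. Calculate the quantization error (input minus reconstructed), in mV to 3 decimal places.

One LSB is 5 V / 2048 = 2.441 mV.
Scaled input = 264.7245 LSBs, so code = 265.
Code 265 maps back to (−2.5) + 265×0.00244141 V = -1.8530273 V.
V_in − V_rec = -0.000672656 V = -0.673 mV.

-0.673 mV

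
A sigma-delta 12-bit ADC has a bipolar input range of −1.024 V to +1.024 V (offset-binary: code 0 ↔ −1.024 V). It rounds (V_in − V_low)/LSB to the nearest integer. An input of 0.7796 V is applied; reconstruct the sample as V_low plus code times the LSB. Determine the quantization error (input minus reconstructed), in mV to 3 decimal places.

0.100 mV

LSB = 2.048/2^12 = 0.500 mV.
(V_in − V_low)/LSB = (0.7796 − (−1.024))/0.0005 = 3607.2000 → code 3607 (round).
Code 3607 maps back to (−1.024) + 3607×0.0005 V = 0.7795 V.
V_in − V_rec = 0.0001 V = 0.100 mV.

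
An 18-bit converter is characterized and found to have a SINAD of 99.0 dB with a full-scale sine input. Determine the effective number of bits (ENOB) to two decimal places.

ENOB = (SINAD − 1.76) / 6.02 = (99.0 − 1.76)/6.02 = 16.153.

16.15 bits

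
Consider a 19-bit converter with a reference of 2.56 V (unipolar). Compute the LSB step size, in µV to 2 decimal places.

Full-scale span = 2.56 V.
LSB = 2.56 / 2^19 = 2.56 / 524288 = 4.88281e-06 V = 4.88 µV.

4.88 µV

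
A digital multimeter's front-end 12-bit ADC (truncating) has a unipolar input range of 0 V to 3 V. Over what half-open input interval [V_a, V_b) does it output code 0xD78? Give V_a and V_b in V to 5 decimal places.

[2.52539 V, 2.52612 V)

LSB = 3/2^12 = 0.732 mV.
Code 0xD78 = 3448 decimal.
V_a = V_low + 3448·LSB = 2.52539 V; V_b = V_low + 3449·LSB = 2.52612 V.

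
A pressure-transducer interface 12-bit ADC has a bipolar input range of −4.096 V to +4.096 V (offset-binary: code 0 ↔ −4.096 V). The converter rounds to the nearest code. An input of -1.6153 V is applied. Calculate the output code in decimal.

code 1240

Full-scale span = 8.192 V; LSB = 8.192/2^12 = 2.000 mV.
(-1.6153 − (−4.096)) / 0.002 = 1240.350 LSBs.
round(1240.350) = 1240.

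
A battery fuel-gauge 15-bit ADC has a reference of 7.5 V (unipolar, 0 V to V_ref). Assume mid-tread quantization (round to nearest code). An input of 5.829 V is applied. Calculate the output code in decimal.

code 25467

With 32768 levels over 7.5 V, one step is 228.88 µV.
(5.829 − 0) / 0.000228882 = 25467.290 LSBs.
round(25467.290) = 25467.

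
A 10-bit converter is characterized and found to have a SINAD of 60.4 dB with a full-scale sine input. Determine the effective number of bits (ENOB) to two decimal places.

9.74 bits

ENOB = (SINAD − 1.76) / 6.02 = (60.4 − 1.76)/6.02 = 9.741.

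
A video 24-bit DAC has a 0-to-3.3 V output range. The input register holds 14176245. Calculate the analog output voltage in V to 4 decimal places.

LSB = 3.3 V / 2^24 = 0.20 µV.
V_out = 0 + 14176245 × 1.96695e-07 V = 2.7884 V.

2.7884 V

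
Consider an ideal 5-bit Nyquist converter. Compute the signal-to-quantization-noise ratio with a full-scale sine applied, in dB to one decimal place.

31.9 dB

SNR ≈ 6.02·N + 1.76 dB = 6.02·5 + 1.76 = 31.86 dB.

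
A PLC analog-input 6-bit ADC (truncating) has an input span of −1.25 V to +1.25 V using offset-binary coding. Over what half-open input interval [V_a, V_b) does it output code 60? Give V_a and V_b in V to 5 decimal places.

LSB = 2.5/2^6 = 39.062 mV.
V_a = V_low + 60·LSB = 1.09375 V; V_b = V_low + 61·LSB = 1.13281 V.

[1.09375 V, 1.13281 V)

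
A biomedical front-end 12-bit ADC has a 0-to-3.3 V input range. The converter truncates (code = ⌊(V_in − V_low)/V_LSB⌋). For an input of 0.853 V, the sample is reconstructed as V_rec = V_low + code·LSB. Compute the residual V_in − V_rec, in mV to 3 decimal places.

Step size: 3.3 V ÷ 2^12 = 0.806 mV.
Scaled input = 1058.7539 LSBs, so code = 1058.
Code 1058 maps back to 0 + 1058×0.000805664 V = 0.85239258 V.
Error = 0.853 − 0.85239258 = 0.000607422 V = 0.607 mV.

0.607 mV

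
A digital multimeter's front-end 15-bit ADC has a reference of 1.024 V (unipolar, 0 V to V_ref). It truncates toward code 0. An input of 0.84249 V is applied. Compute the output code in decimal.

LSB = 1.024 V / 32768 = 31.25 µV.
Input sits at 26959.680 steps above V_low.
Floor → code 26959.

code 26959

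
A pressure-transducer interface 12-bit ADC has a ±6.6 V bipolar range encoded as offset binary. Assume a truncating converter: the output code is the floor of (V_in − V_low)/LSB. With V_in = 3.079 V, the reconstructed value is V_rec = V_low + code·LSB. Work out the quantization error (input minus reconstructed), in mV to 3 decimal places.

Step size: 13.2 V ÷ 2^12 = 3.223 mV.
(3.079 − (−6.6))/0.00322266 = 3003.4230; ⌊·⌋ gives code 3003.
Code 3003 maps back to (−6.6) + 3003×0.00322266 V = 3.0776367 V.
Error = 3.079 − 3.0776367 = 0.00136328 V = 1.363 mV.

1.363 mV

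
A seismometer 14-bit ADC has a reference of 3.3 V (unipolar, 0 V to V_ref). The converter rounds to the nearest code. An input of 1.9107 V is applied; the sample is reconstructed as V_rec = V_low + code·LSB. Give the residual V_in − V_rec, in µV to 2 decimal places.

67.68 µV

Step size: 3.3 V ÷ 2^14 = 201.42 µV.
(V_in − V_low)/LSB = (1.9107 − 0)/0.000201416 = 9486.3360 → code 9486 (round).
Reconstructed: 1.9106323 V.
V_in − V_rec = 6.76758e-05 V = 67.68 µV.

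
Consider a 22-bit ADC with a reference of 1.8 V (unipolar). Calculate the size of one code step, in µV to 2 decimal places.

0.43 µV

Full-scale span = 1.8 V.
LSB = 1.8 / 2^22 = 1.8 / 4194304 = 4.29153e-07 V = 0.43 µV.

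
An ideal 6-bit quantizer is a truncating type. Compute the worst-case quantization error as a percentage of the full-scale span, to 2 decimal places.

Truncating → worst-case error = 1 LSB = V_FS/2^6, so 100/64 = 1.5625 % of full scale.

1.56 %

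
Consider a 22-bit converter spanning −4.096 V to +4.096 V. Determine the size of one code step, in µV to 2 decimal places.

1.95 µV

Full-scale span = 8.192 V.
LSB = 8.192 / 2^22 = 8.192 / 4194304 = 1.95313e-06 V = 1.95 µV.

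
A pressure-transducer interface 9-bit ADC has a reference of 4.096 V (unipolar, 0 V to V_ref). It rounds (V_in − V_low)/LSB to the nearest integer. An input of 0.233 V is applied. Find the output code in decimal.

code 29

Full-scale span = 4.096 V; LSB = 4.096/2^9 = 8.000 mV.
(V_in − V_low)/LSB = (0.233 − 0) / 0.008 = 29.125.
round(29.125) = 29.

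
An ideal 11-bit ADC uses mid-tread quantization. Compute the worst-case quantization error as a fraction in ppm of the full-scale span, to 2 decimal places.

244.14 ppm

Rounding → worst-case error = ½ LSB = V_FS/2^12, so 1e+06/4096 = 244.141 ppm of full scale.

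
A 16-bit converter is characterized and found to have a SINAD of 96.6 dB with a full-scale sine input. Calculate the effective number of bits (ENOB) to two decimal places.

15.75 bits

ENOB = (SINAD − 1.76) / 6.02 = (96.6 − 1.76)/6.02 = 15.754.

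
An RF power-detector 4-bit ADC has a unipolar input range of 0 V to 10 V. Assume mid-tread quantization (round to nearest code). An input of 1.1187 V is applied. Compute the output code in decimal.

Full-scale span = 10 V; LSB = 10/2^4 = 0.6250 V.
(V_in − V_low)/LSB = (1.1187 − 0) / 0.625 = 1.790.
So the output code is 2.

code 2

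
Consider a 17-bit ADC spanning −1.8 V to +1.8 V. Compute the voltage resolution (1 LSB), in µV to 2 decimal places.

Full-scale span = 3.6 V.
LSB = 3.6 / 2^17 = 3.6 / 131072 = 2.74658e-05 V = 27.47 µV.

27.47 µV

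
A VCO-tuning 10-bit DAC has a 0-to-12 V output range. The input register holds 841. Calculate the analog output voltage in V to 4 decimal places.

LSB = 12 V / 2^10 = 11.719 mV.
V_out = 0 + 841 × 0.0117188 V = 9.85547 V.

9.8555 V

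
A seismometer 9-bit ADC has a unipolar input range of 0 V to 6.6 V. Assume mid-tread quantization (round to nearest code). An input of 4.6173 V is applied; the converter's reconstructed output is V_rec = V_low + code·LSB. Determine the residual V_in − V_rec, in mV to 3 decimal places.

2.456 mV

LSB = 6.6/2^9 = 12.891 mV.
Scaled input = 358.1905 LSBs, so code = 358.
Reconstructed: 4.6148438 V.
Difference: 0.00245625 V → 2.456 mV.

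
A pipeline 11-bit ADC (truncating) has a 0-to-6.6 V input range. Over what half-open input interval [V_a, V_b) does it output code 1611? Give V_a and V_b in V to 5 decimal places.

LSB = 6.6/2^11 = 3.223 mV.
V_a = V_low + 1611·LSB = 5.1917 V; V_b = V_low + 1612·LSB = 5.19492 V.

[5.19170 V, 5.19492 V)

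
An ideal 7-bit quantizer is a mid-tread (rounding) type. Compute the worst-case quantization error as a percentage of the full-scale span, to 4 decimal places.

Rounding → worst-case error = ½ LSB = V_FS/2^8, so 100/256 = 0.390625 % of full scale.

0.3906 %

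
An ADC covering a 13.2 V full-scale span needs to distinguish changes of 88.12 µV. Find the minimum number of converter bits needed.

Number of steps required ≥ 13.2 V / 88.12 µV = 149795.73.
Need 2^N ≥ 149795.73; 2^17 = 131072, 2^18 = 262144.
Minimum N = 18.

18 bits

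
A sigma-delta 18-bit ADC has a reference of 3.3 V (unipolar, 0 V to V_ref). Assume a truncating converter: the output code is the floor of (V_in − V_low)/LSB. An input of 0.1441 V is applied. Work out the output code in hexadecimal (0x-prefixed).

With 262144 levels over 3.3 V, one step is 12.59 µV.
Input sits at 11446.955 steps above V_low.
⌊·⌋(11446.955) = 11446.
In hexadecimal (0x-prefixed): 0x2CB6.

code 0x2CB6 (decimal 11446)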